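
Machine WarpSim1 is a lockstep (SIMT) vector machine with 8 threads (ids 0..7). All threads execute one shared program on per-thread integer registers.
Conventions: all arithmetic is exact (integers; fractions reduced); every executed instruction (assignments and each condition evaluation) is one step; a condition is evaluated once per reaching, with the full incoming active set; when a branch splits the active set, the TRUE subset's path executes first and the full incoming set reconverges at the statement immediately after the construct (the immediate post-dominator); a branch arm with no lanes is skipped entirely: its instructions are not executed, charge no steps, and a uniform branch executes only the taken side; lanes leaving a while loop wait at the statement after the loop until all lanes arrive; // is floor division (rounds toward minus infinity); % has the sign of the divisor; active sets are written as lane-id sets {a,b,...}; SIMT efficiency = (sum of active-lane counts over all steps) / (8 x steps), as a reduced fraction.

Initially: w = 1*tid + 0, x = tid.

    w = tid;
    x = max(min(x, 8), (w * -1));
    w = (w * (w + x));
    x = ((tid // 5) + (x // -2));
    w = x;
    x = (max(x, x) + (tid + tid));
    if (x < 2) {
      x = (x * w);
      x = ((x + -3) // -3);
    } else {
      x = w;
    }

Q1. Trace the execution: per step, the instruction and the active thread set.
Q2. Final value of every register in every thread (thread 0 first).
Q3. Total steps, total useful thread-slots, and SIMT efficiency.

step 0: w <- tid                     {0,1,2,3,4,5,6,7}
step 1: x <- max(min(x, 8), (w * -1)) {0,1,2,3,4,5,6,7}
step 2: w <- (w * (w + x))           {0,1,2,3,4,5,6,7}
step 3: x <- ((tid // 5) + (x // -2)) {0,1,2,3,4,5,6,7}
step 4: w <- x                       {0,1,2,3,4,5,6,7}
step 5: x <- (max(x, x) + (tid + tid)) {0,1,2,3,4,5,6,7}
step 6: eval (x < 2)                 {0,1,2,3,4,5,6,7}
step 7: x <- (x * w)                 {0,1}
step 8: x <- ((x + -3) // -3)        {0,1}
step 9: x <- w                       {2,3,4,5,6,7}

Answer: 10 steps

w: 0,-1,-1,-2,-2,-2,-2,-3
x: 1,1,-1,-2,-2,-2,-2,-3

steps = 10; useful = 66; efficiency = 66/80 = 33/40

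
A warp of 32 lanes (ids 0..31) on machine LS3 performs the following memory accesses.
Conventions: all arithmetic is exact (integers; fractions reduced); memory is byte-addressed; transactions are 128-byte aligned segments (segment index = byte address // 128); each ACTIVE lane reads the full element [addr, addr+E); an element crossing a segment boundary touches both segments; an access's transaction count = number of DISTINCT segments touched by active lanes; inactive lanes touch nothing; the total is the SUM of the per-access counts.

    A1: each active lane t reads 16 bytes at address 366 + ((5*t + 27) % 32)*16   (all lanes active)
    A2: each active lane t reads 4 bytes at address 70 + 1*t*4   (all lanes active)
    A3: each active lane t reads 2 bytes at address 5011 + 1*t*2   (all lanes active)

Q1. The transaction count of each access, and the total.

A1: 5 transactions
A2: 2 transactions
A3: 1 transaction

Answer: 5,2,1; total 8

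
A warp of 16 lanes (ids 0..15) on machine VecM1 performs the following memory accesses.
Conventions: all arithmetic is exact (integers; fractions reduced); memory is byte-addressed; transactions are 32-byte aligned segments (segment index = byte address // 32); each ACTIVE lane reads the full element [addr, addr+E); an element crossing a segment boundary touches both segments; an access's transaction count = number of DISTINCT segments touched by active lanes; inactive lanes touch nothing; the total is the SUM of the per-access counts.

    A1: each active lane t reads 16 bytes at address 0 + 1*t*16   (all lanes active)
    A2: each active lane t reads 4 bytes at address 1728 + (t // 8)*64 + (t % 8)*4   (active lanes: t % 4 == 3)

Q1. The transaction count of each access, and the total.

A1: 8 transactions
A2: 2 transactions

Answer: 8,2; total 10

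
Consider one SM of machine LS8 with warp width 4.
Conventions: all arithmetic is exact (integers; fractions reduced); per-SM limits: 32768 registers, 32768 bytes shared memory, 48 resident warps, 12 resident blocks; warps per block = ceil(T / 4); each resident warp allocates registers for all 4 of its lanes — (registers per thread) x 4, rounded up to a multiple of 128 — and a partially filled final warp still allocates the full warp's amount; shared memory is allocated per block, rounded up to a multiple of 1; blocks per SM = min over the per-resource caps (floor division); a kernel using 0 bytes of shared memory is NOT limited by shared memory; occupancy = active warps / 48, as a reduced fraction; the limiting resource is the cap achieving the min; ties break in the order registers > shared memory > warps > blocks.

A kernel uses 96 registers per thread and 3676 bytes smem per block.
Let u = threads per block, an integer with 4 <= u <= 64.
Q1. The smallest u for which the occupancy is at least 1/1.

Answer: u = 21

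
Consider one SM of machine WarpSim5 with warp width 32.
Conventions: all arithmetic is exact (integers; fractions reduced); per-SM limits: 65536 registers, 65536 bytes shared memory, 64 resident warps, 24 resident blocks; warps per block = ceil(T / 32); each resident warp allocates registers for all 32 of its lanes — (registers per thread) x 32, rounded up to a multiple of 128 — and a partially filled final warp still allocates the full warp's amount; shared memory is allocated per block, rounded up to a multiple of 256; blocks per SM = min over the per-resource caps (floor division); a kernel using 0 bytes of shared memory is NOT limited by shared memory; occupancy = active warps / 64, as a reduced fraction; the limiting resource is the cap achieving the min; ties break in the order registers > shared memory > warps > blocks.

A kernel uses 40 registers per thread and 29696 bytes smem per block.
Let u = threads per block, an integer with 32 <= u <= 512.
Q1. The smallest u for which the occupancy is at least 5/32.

Answer: u = 129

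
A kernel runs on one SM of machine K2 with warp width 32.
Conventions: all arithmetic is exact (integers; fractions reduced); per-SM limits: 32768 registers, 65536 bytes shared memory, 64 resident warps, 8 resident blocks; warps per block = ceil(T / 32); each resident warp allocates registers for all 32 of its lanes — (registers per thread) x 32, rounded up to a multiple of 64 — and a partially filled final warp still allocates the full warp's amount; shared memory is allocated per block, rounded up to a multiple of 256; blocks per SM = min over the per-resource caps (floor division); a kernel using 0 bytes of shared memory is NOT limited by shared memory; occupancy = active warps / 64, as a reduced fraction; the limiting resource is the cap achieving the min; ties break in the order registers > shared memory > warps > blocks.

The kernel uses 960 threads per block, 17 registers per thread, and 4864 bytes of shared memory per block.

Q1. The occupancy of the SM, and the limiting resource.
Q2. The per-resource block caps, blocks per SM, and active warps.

Answer: occupancy 15/32, limited by registers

registers: 1 block
shared memory: 13 blocks
warps: 2 blocks
blocks: 8 blocks

Answer: 1 block, 30 active warps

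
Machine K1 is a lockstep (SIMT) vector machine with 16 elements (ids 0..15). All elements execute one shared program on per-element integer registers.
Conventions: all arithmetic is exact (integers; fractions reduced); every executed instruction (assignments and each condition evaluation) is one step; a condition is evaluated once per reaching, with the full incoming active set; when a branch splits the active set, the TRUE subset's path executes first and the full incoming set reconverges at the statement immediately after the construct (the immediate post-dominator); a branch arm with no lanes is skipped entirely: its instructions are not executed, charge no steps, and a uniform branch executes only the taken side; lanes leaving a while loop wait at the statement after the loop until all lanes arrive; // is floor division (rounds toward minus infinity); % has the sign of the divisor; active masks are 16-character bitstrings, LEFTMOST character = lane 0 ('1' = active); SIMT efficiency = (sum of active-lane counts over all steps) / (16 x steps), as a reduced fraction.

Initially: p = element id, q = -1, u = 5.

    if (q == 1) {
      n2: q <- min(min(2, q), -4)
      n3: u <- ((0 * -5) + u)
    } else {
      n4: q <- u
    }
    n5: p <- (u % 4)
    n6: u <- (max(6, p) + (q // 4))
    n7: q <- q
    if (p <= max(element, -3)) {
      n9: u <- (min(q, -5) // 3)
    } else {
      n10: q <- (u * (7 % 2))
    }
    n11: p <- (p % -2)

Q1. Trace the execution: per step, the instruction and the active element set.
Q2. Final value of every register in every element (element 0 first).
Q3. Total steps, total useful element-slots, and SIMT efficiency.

step 0: eval (q == 1)                1111111111111111
step 1: q <- u                       1111111111111111
step 2: p <- (u % 4)                 1111111111111111
step 3: u <- (max(6, p) + (q // 4))  1111111111111111
step 4: q <- q                       1111111111111111
step 5: eval (p <= max(element, -3)) 1111111111111111
step 6: u <- (min(q, -5) // 3)       0111111111111111
step 7: q <- (u * (7 % 2))           1000000000000000
step 8: p <- (p % -2)                1111111111111111

Answer: 9 steps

p: -1,-1,-1,-1,-1,-1,-1,-1,-1,-1,-1,-1,-1,-1,-1,-1
q: 7,5,5,5,5,5,5,5,5,5,5,5,5,5,5,5
u: 7,-2,-2,-2,-2,-2,-2,-2,-2,-2,-2,-2,-2,-2,-2,-2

steps = 9; useful = 128; efficiency = 128/144 = 8/9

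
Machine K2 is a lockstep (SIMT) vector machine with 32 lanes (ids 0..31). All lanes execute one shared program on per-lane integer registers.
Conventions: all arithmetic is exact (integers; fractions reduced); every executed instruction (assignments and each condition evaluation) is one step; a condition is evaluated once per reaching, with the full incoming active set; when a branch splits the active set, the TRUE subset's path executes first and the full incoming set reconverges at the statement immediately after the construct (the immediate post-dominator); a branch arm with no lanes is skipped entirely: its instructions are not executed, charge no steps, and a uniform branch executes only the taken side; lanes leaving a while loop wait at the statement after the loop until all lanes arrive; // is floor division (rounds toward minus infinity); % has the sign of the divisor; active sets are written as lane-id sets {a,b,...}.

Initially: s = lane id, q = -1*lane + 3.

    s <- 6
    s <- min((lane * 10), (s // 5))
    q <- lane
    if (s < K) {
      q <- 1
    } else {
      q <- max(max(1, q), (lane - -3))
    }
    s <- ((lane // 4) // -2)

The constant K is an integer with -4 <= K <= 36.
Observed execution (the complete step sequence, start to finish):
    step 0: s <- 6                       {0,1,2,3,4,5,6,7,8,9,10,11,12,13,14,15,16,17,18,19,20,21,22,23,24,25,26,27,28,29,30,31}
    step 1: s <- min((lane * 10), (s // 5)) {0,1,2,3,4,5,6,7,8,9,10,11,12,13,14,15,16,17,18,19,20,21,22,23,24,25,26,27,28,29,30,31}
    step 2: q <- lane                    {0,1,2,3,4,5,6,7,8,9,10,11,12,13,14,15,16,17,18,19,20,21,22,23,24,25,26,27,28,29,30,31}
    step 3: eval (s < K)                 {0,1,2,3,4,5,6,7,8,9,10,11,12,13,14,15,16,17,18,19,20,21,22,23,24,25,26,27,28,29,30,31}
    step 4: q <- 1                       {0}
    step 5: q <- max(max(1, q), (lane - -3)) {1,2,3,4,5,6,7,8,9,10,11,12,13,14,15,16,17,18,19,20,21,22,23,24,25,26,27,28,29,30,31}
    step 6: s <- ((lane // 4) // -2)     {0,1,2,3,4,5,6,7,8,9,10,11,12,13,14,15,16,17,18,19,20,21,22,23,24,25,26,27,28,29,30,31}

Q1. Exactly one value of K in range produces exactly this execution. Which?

Answer: K = 1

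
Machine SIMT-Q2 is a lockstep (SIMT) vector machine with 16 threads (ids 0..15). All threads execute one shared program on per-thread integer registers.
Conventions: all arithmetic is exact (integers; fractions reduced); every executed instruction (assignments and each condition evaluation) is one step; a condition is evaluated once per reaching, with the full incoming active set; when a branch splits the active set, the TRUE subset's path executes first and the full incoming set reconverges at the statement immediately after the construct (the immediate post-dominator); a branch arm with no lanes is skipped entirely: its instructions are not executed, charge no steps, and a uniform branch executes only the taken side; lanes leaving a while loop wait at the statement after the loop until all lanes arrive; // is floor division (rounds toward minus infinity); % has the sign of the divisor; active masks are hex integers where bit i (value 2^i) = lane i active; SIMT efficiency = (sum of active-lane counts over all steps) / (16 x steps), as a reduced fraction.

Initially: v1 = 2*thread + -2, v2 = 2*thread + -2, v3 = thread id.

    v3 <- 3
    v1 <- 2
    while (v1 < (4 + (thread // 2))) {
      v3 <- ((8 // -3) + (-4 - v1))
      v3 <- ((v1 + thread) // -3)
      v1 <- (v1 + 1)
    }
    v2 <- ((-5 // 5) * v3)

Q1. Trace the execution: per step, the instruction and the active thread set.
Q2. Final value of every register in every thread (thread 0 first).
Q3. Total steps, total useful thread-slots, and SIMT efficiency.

step 0: v3 <- 3                      0xffff
step 1: v1 <- 2                      0xffff
step 2: eval (v1 < (4 + (thread // 2))) 0xffff
step 3: v3 <- ((8 // -3) + (-4 - v1)) 0xffff
step 4: v3 <- ((v1 + thread) // -3)  0xffff
step 5: v1 <- (v1 + 1)               0xffff
step 6: eval (v1 < (4 + (thread // 2))) 0xffff
step 7: v3 <- ((8 // -3) + (-4 - v1)) 0xffff
step 8: v3 <- ((v1 + thread) // -3)  0xffff
step 9: v1 <- (v1 + 1)               0xffff
step 10: eval (v1 < (4 + (thread // 2))) 0xffff
step 11: v3 <- ((8 // -3) + (-4 - v1)) 0xfffc
step 12: v3 <- ((v1 + thread) // -3)  0xfffc
step 13: v1 <- (v1 + 1)               0xfffc
step 14: eval (v1 < (4 + (thread // 2))) 0xfffc
step 15: v3 <- ((8 // -3) + (-4 - v1)) 0xfff0
step 16: v3 <- ((v1 + thread) // -3)  0xfff0
step 17: v1 <- (v1 + 1)               0xfff0
step 18: eval (v1 < (4 + (thread // 2))) 0xfff0
step 19: v3 <- ((8 // -3) + (-4 - v1)) 0xffc0
step 20: v3 <- ((v1 + thread) // -3)  0xffc0
step 21: v1 <- (v1 + 1)               0xffc0
step 22: eval (v1 < (4 + (thread // 2))) 0xffc0
step 23: v3 <- ((8 // -3) + (-4 - v1)) 0xff00
step 24: v3 <- ((v1 + thread) // -3)  0xff00
step 25: v1 <- (v1 + 1)               0xff00
step 26: eval (v1 < (4 + (thread // 2))) 0xff00
step 27: v3 <- ((8 // -3) + (-4 - v1)) 0xfc00
step 28: v3 <- ((v1 + thread) // -3)  0xfc00
step 29: v1 <- (v1 + 1)               0xfc00
step 30: eval (v1 < (4 + (thread // 2))) 0xfc00
step 31: v3 <- ((8 // -3) + (-4 - v1)) 0xf000
step 32: v3 <- ((v1 + thread) // -3)  0xf000
step 33: v1 <- (v1 + 1)               0xf000
step 34: eval (v1 < (4 + (thread // 2))) 0xf000
step 35: v3 <- ((8 // -3) + (-4 - v1)) 0xc000
step 36: v3 <- ((v1 + thread) // -3)  0xc000
step 37: v1 <- (v1 + 1)               0xc000
step 38: eval (v1 < (4 + (thread // 2))) 0xc000
step 39: v2 <- ((-5 // 5) * v3)       0xffff

Answer: 40 steps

v1: 4,4,5,5,6,6,7,7,8,8,9,9,10,10,11,11
v2: 1,2,2,3,3,4,4,5,5,6,6,7,7,8,8,9
v3: -1,-2,-2,-3,-3,-4,-4,-5,-5,-6,-6,-7,-7,-8,-8,-9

steps = 40; useful = 416; efficiency = 416/640 = 13/20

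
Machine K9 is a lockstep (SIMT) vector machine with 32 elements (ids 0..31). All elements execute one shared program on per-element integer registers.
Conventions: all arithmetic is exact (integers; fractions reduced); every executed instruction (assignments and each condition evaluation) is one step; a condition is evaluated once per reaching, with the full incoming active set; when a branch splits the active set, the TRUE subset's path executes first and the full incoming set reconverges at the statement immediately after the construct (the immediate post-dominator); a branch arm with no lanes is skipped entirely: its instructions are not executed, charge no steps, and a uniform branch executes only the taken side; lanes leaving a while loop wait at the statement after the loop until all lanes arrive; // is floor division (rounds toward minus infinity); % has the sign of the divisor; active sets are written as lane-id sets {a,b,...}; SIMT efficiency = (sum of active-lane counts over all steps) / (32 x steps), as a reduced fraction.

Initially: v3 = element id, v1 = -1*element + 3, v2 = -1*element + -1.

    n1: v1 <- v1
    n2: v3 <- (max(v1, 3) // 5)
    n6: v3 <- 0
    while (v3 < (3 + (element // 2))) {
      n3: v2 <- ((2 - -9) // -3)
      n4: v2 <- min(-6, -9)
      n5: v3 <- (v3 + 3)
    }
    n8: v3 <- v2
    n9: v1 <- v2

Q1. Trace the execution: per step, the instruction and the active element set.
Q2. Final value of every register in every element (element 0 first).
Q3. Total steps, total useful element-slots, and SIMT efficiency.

step 0: v1 <- v1                     {0,1,2,3,4,5,6,7,8,9,10,11,12,13,14,15,16,17,18,19,20,21,22,23,24,25,26,27,28,29,30,31}
step 1: v3 <- (max(v1, 3) // 5)      {0,1,2,3,4,5,6,7,8,9,10,11,12,13,14,15,16,17,18,19,20,21,22,23,24,25,26,27,28,29,30,31}
step 2: v3 <- 0                      {0,1,2,3,4,5,6,7,8,9,10,11,12,13,14,15,16,17,18,19,20,21,22,23,24,25,26,27,28,29,30,31}
step 3: eval (v3 < (3 + (element // 2))) {0,1,2,3,4,5,6,7,8,9,10,11,12,13,14,15,16,17,18,19,20,21,22,23,24,25,26,27,28,29,30,31}
step 4: v2 <- ((2 - -9) // -3)       {0,1,2,3,4,5,6,7,8,9,10,11,12,13,14,15,16,17,18,19,20,21,22,23,24,25,26,27,28,29,30,31}
step 5: v2 <- min(-6, -9)            {0,1,2,3,4,5,6,7,8,9,10,11,12,13,14,15,16,17,18,19,20,21,22,23,24,25,26,27,28,29,30,31}
step 6: v3 <- (v3 + 3)               {0,1,2,3,4,5,6,7,8,9,10,11,12,13,14,15,16,17,18,19,20,21,22,23,24,25,26,27,28,29,30,31}
step 7: eval (v3 < (3 + (element // 2))) {0,1,2,3,4,5,6,7,8,9,10,11,12,13,14,15,16,17,18,19,20,21,22,23,24,25,26,27,28,29,30,31}
step 8: v2 <- ((2 - -9) // -3)       {2,3,4,5,6,7,8,9,10,11,12,13,14,15,16,17,18,19,20,21,22,23,24,25,26,27,28,29,30,31}
step 9: v2 <- min(-6, -9)            {2,3,4,5,6,7,8,9,10,11,12,13,14,15,16,17,18,19,20,21,22,23,24,25,26,27,28,29,30,31}
step 10: v3 <- (v3 + 3)               {2,3,4,5,6,7,8,9,10,11,12,13,14,15,16,17,18,19,20,21,22,23,24,25,26,27,28,29,30,31}
step 11: eval (v3 < (3 + (element // 2))) {2,3,4,5,6,7,8,9,10,11,12,13,14,15,16,17,18,19,20,21,22,23,24,25,26,27,28,29,30,31}
step 12: v2 <- ((2 - -9) // -3)       {8,9,10,11,12,13,14,15,16,17,18,19,20,21,22,23,24,25,26,27,28,29,30,31}
step 13: v2 <- min(-6, -9)            {8,9,10,11,12,13,14,15,16,17,18,19,20,21,22,23,24,25,26,27,28,29,30,31}
step 14: v3 <- (v3 + 3)               {8,9,10,11,12,13,14,15,16,17,18,19,20,21,22,23,24,25,26,27,28,29,30,31}
step 15: eval (v3 < (3 + (element // 2))) {8,9,10,11,12,13,14,15,16,17,18,19,20,21,22,23,24,25,26,27,28,29,30,31}
step 16: v2 <- ((2 - -9) // -3)       {14,15,16,17,18,19,20,21,22,23,24,25,26,27,28,29,30,31}
step 17: v2 <- min(-6, -9)            {14,15,16,17,18,19,20,21,22,23,24,25,26,27,28,29,30,31}
step 18: v3 <- (v3 + 3)               {14,15,16,17,18,19,20,21,22,23,24,25,26,27,28,29,30,31}
step 19: eval (v3 < (3 + (element // 2))) {14,15,16,17,18,19,20,21,22,23,24,25,26,27,28,29,30,31}
step 20: v2 <- ((2 - -9) // -3)       {20,21,22,23,24,25,26,27,28,29,30,31}
step 21: v2 <- min(-6, -9)            {20,21,22,23,24,25,26,27,28,29,30,31}
step 22: v3 <- (v3 + 3)               {20,21,22,23,24,25,26,27,28,29,30,31}
step 23: eval (v3 < (3 + (element // 2))) {20,21,22,23,24,25,26,27,28,29,30,31}
step 24: v2 <- ((2 - -9) // -3)       {26,27,28,29,30,31}
step 25: v2 <- min(-6, -9)            {26,27,28,29,30,31}
step 26: v3 <- (v3 + 3)               {26,27,28,29,30,31}
step 27: eval (v3 < (3 + (element // 2))) {26,27,28,29,30,31}
step 28: v3 <- v2                     {0,1,2,3,4,5,6,7,8,9,10,11,12,13,14,15,16,17,18,19,20,21,22,23,24,25,26,27,28,29,30,31}
step 29: v1 <- v2                     {0,1,2,3,4,5,6,7,8,9,10,11,12,13,14,15,16,17,18,19,20,21,22,23,24,25,26,27,28,29,30,31}

Answer: 30 steps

v3: -9,-9,-9,-9,-9,-9,-9,-9,-9,-9,-9,-9,-9,-9,-9,-9,-9,-9,-9,-9,-9,-9,-9,-9,-9,-9,-9,-9,-9,-9,-9,-9
v1: -9,-9,-9,-9,-9,-9,-9,-9,-9,-9,-9,-9,-9,-9,-9,-9,-9,-9,-9,-9,-9,-9,-9,-9,-9,-9,-9,-9,-9,-9,-9,-9
v2: -9,-9,-9,-9,-9,-9,-9,-9,-9,-9,-9,-9,-9,-9,-9,-9,-9,-9,-9,-9,-9,-9,-9,-9,-9,-9,-9,-9,-9,-9,-9,-9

steps = 30; useful = 680; efficiency = 680/960 = 17/24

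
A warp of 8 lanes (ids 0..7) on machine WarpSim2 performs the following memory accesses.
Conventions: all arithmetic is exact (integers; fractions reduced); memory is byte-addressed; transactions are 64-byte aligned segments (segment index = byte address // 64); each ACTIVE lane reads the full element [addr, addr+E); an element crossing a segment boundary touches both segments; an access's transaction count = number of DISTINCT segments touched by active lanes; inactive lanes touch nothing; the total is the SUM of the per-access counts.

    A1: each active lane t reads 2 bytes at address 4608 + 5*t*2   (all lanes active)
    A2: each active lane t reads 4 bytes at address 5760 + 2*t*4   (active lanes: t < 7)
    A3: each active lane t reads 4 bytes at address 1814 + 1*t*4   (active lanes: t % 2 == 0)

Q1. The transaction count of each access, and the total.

A1: 2 transactions
A2: 1 transaction
A3: 1 transaction

Answer: 2,1,1; total 4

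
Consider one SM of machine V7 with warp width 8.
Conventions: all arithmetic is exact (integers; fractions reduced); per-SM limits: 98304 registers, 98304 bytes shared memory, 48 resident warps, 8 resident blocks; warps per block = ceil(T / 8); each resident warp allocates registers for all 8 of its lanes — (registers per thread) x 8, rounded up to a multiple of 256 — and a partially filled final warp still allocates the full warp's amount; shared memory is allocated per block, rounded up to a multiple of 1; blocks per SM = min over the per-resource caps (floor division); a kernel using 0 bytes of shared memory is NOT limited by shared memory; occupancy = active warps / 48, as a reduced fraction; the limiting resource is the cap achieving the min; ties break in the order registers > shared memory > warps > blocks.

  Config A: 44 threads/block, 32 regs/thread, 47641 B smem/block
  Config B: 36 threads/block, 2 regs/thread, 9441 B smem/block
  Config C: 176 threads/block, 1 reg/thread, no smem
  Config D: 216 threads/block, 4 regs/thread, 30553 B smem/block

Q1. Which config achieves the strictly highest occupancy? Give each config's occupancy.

occupancies: A 1/4, B 5/6, C 11/12, D 9/16

Answer: C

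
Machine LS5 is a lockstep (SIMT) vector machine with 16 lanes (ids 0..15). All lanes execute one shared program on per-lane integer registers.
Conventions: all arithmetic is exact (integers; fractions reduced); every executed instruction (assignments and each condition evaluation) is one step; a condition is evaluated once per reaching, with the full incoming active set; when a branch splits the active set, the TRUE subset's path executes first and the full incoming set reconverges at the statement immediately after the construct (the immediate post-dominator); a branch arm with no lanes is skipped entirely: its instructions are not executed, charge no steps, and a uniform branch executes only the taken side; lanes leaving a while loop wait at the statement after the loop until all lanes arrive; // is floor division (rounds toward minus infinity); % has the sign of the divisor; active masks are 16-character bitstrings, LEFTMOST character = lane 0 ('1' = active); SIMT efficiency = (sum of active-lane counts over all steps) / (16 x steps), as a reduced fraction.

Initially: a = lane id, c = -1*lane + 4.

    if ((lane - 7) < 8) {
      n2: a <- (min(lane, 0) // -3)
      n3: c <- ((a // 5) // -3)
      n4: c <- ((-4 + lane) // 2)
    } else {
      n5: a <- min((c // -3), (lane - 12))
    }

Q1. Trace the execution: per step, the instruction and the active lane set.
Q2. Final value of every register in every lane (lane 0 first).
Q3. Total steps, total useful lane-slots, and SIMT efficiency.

step 0: eval ((lane - 7) < 8)        1111111111111111
step 1: a <- (min(lane, 0) // -3)    1111111111111110
step 2: c <- ((a // 5) // -3)        1111111111111110
step 3: c <- ((-4 + lane) // 2)      1111111111111110
step 4: a <- min((c // -3), (lane - 12)) 0000000000000001

Answer: 5 steps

a: 0,0,0,0,0,0,0,0,0,0,0,0,0,0,0,3
c: -2,-2,-1,-1,0,0,1,1,2,2,3,3,4,4,5,-11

steps = 5; useful = 62; efficiency = 62/80 = 31/40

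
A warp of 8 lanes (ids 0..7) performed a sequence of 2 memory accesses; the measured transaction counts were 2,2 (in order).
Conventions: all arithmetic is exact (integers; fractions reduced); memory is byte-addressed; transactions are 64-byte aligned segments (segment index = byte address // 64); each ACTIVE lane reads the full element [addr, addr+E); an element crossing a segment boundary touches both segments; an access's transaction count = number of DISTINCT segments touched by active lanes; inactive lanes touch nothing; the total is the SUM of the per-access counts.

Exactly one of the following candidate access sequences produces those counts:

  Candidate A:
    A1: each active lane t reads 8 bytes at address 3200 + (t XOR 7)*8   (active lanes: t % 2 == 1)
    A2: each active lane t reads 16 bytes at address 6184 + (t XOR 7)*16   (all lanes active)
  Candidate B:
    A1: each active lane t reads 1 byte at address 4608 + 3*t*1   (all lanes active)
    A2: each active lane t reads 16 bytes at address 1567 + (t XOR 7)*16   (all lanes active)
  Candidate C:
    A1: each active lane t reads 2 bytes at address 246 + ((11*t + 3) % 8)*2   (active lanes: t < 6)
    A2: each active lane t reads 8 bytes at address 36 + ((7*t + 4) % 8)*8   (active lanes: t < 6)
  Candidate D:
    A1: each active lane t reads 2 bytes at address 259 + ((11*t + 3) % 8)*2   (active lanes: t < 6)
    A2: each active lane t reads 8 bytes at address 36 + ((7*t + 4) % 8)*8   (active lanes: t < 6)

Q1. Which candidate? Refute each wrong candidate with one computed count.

A: A1 gives 1 transaction, not 2
B: A1 gives 1 transaction, not 2
D: A1 gives 1 transaction, not 2
C: all counts match (2,2)

Answer: C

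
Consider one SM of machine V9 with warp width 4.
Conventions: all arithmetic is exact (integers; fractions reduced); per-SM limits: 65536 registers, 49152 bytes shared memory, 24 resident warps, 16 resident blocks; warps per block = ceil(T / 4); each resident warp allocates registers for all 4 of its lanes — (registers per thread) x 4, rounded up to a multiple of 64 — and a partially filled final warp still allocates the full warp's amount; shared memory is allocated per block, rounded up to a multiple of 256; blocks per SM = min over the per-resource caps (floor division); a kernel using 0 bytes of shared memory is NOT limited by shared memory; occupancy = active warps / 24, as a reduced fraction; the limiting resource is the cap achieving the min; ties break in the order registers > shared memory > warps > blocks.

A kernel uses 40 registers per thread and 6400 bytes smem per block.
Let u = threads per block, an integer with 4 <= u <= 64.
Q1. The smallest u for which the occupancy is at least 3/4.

Answer: u = 9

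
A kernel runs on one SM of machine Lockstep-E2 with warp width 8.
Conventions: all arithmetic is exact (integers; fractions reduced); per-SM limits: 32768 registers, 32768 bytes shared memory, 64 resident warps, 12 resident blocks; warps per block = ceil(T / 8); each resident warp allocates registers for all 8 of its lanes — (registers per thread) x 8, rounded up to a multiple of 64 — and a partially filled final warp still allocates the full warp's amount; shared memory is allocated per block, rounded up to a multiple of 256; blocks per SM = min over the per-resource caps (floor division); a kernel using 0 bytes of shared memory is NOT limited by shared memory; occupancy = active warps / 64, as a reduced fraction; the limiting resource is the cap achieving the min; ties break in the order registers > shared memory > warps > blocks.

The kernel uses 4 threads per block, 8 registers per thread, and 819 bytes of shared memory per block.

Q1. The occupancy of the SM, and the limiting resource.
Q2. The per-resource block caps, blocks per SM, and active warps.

Answer: occupancy 3/16, limited by blocks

registers: 512 blocks
shared memory: 32 blocks
warps: 64 blocks
blocks: 12 blocks

Answer: 12 blocks, 12 active warps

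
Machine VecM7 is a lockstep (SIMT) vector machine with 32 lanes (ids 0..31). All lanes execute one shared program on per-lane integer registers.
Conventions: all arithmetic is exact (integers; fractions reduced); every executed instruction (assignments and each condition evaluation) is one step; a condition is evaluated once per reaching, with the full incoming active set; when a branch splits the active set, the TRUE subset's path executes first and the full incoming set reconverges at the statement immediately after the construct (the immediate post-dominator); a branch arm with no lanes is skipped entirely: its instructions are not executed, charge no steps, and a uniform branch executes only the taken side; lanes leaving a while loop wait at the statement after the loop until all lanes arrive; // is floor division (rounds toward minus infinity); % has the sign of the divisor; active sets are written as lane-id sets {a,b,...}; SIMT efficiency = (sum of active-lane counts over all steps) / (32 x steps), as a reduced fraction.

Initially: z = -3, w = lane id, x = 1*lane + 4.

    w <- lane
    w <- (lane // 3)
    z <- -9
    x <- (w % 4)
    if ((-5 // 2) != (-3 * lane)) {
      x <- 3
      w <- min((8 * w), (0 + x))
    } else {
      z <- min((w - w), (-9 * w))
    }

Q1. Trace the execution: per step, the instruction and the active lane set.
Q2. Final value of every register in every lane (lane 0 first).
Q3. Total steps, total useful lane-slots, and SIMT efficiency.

step 0: w <- lane                    {0,1,2,3,4,5,6,7,8,9,10,11,12,13,14,15,16,17,18,19,20,21,22,23,24,25,26,27,28,29,30,31}
step 1: w <- (lane // 3)             {0,1,2,3,4,5,6,7,8,9,10,11,12,13,14,15,16,17,18,19,20,21,22,23,24,25,26,27,28,29,30,31}
step 2: z <- -9                      {0,1,2,3,4,5,6,7,8,9,10,11,12,13,14,15,16,17,18,19,20,21,22,23,24,25,26,27,28,29,30,31}
step 3: x <- (w % 4)                 {0,1,2,3,4,5,6,7,8,9,10,11,12,13,14,15,16,17,18,19,20,21,22,23,24,25,26,27,28,29,30,31}
step 4: eval ((-5 // 2) != (-3 * lane)) {0,1,2,3,4,5,6,7,8,9,10,11,12,13,14,15,16,17,18,19,20,21,22,23,24,25,26,27,28,29,30,31}
step 5: x <- 3                       {0,2,3,4,5,6,7,8,9,10,11,12,13,14,15,16,17,18,19,20,21,22,23,24,25,26,27,28,29,30,31}
step 6: w <- min((8 * w), (0 + x))   {0,2,3,4,5,6,7,8,9,10,11,12,13,14,15,16,17,18,19,20,21,22,23,24,25,26,27,28,29,30,31}
step 7: z <- min((w - w), (-9 * w))  {1}

Answer: 8 steps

z: -9,0,-9,-9,-9,-9,-9,-9,-9,-9,-9,-9,-9,-9,-9,-9,-9,-9,-9,-9,-9,-9,-9,-9,-9,-9,-9,-9,-9,-9,-9,-9
w: 0,0,0,3,3,3,3,3,3,3,3,3,3,3,3,3,3,3,3,3,3,3,3,3,3,3,3,3,3,3,3,3
x: 3,0,3,3,3,3,3,3,3,3,3,3,3,3,3,3,3,3,3,3,3,3,3,3,3,3,3,3,3,3,3,3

steps = 8; useful = 223; efficiency = 223/256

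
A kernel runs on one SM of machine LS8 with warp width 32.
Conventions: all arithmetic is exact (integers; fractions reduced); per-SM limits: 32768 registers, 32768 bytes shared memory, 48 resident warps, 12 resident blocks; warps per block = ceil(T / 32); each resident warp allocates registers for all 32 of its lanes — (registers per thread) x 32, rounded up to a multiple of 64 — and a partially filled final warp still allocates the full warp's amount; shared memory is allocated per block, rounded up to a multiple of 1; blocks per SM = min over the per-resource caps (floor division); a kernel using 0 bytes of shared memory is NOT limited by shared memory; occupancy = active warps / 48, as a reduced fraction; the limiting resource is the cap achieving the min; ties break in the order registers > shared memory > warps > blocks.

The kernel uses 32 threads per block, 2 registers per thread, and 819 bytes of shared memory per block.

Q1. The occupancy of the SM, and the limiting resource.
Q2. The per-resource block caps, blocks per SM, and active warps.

Answer: occupancy 1/4, limited by blocks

registers: 512 blocks
shared memory: 40 blocks
warps: 48 blocks
blocks: 12 blocks

Answer: 12 blocks, 12 active warps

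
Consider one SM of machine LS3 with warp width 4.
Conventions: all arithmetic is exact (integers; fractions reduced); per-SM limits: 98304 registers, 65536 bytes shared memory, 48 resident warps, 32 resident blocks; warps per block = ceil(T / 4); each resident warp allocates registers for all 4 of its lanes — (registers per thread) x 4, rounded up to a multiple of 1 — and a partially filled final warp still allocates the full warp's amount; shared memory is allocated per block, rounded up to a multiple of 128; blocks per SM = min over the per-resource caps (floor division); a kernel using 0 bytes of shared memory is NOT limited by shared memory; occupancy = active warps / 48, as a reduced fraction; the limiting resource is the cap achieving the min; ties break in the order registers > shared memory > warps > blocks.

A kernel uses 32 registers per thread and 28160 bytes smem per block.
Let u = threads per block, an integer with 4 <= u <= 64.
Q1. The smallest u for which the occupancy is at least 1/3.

Answer: u = 29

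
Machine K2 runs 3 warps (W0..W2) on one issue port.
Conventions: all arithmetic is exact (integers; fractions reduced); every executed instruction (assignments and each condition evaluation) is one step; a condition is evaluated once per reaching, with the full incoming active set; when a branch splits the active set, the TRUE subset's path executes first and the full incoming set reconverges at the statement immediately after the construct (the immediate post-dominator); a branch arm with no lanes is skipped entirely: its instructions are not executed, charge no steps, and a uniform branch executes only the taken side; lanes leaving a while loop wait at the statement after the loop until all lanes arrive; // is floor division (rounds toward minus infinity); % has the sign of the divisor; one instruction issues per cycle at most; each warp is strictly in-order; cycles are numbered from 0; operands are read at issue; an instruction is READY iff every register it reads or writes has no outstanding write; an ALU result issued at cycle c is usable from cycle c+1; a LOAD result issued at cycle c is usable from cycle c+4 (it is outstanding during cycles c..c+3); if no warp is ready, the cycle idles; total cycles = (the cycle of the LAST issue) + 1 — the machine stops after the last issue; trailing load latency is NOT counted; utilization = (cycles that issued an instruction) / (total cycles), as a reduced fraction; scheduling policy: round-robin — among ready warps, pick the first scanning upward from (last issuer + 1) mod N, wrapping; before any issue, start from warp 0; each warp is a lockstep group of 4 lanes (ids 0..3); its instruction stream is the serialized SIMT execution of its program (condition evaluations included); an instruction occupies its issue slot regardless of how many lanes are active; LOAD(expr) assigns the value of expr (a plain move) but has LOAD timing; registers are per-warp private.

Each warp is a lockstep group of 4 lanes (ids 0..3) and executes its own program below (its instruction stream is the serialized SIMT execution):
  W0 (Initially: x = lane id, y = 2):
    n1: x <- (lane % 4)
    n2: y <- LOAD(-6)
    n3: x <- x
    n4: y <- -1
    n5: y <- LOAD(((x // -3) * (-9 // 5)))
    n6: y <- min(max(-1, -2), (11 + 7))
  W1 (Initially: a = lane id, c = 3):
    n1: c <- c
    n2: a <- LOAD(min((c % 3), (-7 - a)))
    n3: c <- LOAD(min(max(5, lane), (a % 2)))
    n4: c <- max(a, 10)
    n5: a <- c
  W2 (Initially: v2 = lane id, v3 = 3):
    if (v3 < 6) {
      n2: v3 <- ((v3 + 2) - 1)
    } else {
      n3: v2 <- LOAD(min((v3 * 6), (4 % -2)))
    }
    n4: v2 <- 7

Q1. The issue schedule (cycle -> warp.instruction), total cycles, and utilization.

cycle 0: W0.I0
cycle 1: W1.I0
cycle 2: W2.I0
cycle 3: W0.I1
cycle 4: W1.I1
cycle 5: W2.I1
cycle 6: W0.I2
cycle 7: W2.I2
cycle 8: W0.I3
cycle 9: W1.I2
cycle 10: W0.I4
cycle 11: idle
cycle 12: idle
cycle 13: W1.I3
cycle 14: W0.I5
cycle 15: W1.I4

Answer: 16 cycles, utilization 7/8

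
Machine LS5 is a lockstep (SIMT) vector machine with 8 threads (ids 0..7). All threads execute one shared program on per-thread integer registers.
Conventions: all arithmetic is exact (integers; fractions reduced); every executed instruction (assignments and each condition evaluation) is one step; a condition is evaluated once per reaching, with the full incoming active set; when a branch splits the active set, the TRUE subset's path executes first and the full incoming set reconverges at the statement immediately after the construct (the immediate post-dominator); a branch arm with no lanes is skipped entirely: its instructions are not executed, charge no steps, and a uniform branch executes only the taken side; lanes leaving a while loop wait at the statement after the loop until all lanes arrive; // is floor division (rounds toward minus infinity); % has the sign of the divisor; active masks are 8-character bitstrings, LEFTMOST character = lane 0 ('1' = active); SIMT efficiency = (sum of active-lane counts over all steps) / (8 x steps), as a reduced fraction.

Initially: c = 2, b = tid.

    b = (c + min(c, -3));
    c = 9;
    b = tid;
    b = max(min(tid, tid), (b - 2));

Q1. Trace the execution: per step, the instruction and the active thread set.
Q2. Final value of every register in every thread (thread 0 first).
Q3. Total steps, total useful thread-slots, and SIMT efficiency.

step 0: b <- (c + min(c, -3))        11111111
step 1: c <- 9                       11111111
step 2: b <- tid                     11111111
step 3: b <- max(min(tid, tid), (b - 2)) 11111111

Answer: 4 steps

c: 9,9,9,9,9,9,9,9
b: 0,1,2,3,4,5,6,7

steps = 4; useful = 32; efficiency = 32/32 = 1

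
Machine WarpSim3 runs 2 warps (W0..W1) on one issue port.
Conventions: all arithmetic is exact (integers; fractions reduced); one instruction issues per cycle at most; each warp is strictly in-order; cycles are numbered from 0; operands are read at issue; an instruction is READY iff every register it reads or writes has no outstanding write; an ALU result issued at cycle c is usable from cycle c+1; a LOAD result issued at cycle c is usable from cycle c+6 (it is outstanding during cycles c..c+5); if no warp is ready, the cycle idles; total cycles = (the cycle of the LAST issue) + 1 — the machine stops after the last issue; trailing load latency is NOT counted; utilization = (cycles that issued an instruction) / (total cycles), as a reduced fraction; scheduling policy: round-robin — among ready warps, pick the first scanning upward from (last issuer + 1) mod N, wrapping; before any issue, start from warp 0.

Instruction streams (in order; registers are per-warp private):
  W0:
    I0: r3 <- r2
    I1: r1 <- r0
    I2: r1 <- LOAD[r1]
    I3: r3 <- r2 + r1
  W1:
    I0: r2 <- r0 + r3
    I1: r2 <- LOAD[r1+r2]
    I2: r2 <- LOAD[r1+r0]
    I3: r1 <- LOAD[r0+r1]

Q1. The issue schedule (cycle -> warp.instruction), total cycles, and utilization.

cycle 0: W0.I0
cycle 1: W1.I0
cycle 2: W0.I1
cycle 3: W1.I1
cycle 4: W0.I2
cycle 5: idle
cycle 6: idle
cycle 7: idle
cycle 8: idle
cycle 9: W1.I2
cycle 10: W0.I3
cycle 11: W1.I3

Answer: 12 cycles, utilization 2/3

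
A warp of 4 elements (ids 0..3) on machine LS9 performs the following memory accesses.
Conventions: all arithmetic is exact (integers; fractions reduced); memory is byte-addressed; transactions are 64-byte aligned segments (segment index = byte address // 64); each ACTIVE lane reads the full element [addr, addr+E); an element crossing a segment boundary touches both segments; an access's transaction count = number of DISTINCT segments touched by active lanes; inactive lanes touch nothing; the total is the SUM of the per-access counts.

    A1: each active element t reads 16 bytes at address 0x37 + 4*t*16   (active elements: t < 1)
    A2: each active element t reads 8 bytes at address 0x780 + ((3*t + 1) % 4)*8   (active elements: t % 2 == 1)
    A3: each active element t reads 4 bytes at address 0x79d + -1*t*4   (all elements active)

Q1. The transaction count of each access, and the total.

A1: 2 transactions
A2: 1 transaction
A3: 1 transaction

Answer: 2,1,1; total 4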